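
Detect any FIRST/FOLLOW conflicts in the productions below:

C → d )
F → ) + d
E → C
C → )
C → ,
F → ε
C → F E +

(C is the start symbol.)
A FIRST/FOLLOW conflict occurs when a non-terminal N has a nullable alternative N → β (β ⇒* ε) and another alternative N → α with FIRST(α) ∩ FOLLOW(N) ≠ ∅: on such a lookahead the parser cannot decide between expanding α and letting N vanish via β.

Nullable non-terminals: F.

F: nullable alternative(s) F → ε; FOLLOW(F) = { ')', ',', 'd' }
  F → ) + d: FIRST \ {ε} = { ')' } — overlaps FOLLOW(F) on { ')' }: CONFLICT
  F → ε: FIRST \ {ε} = { } — this is the only nullable alternative, skip

C, E have no nullable alternative, so no FIRST/FOLLOW check is needed there.

So the grammar has 1 FIRST/FOLLOW conflict (marked CONFLICT above).

Answer: Yes. F → ')' '+' d with FOLLOW(F) on { ')' }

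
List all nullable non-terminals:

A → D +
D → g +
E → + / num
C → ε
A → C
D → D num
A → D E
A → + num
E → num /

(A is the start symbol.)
{ 'A', 'C' }

A non-terminal is nullable if it can derive ε (the empty string): either it has an ε-production, or it has a production whose right-hand side consists entirely of nullable non-terminals.

ε-productions: C → ε
So C is immediately nullable.
A → C: every symbol on the right is nullable, so A is nullable too.
No further non-terminal can be added: every production for the remaining non-terminals contains a terminal or a non-nullable non-terminal.
Nullable = { 'A', 'C' }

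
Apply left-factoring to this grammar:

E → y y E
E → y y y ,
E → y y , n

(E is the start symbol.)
Left-factoring transforms A → αβ₁ | αβ₂ into A → αA' and A' → β₁ | β₂
(α is the longest common prefix among the alternatives). Repeat until
no nonterminal has two alternatives with a common prefix.

Round 1: E has alternatives sharing prefix 'y y'. Introduce E': E → y y E'
  Add: E' → E
  Add: E' → y ,
  Add: E' → , n

No remaining common prefixes — done.

Resulting grammar:
E → y y E'
E' → E
E' → y ,
E' → , n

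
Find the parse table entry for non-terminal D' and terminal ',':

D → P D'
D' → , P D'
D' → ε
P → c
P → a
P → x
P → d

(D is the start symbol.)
D' → , P D'

To find M[D', ','], we find productions for D' where ',' is in the predict set (PREDICT(N → α) = (FIRST(α) \ {ε}) ∪ (FOLLOW(N) if α ⇒* ε)).

Relevant sets:
  FOLLOW(D') = { $ }

D' → , P D': PREDICT = { ',' }
  ',' is in predict set, so this production goes in M[D', ',']
D' → ε: PREDICT = { $ }

M[D', ','] = D' → , P D'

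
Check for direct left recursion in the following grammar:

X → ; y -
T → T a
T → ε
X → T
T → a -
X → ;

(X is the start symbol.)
X → ; y -: starts with ';'
T → T a: LEFT RECURSIVE (starts with T)
T → ε: starts with ε
X → T: starts with T
T → a -: starts with a
X → ;: starts with ';'

The grammar has direct left recursion on: T.

Answer: Yes, T is left-recursive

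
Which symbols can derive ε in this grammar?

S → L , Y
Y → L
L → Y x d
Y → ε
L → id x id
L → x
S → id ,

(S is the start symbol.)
ε-productions: Y → ε
So Y is immediately nullable.
No further non-terminal can be added: every production for the remaining non-terminals contains a terminal or a non-nullable non-terminal.
Nullable = { 'Y' }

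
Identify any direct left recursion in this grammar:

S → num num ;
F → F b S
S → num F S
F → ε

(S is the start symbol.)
Yes, F is left-recursive

S → num num ;: starts with num
F → F b S: LEFT RECURSIVE (starts with F)
S → num F S: starts with num
F → ε: starts with ε

The grammar has direct left recursion on: F.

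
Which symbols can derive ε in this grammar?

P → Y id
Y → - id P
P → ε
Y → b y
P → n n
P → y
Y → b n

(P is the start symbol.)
{ 'P' }

A non-terminal is nullable if it can derive ε (the empty string): either it has an ε-production, or it has a production whose right-hand side consists entirely of nullable non-terminals.

ε-productions: P → ε
So P is immediately nullable.
No further non-terminal can be added: every production for the remaining non-terminals contains a terminal or a non-nullable non-terminal.
Nullable = { 'P' }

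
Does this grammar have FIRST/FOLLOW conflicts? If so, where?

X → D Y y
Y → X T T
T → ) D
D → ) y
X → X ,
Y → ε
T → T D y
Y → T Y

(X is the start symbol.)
No FIRST/FOLLOW conflicts.

Nullable non-terminals: Y.
FIRST sets used below: FIRST(X) = { ')' }, FIRST(T) = { ')' }

Y: nullable alternative(s) Y → ε; FOLLOW(Y) = { 'y' }
  Y → X T T: FIRST \ {ε} = { ')' } — disjoint from FOLLOW(Y)
  Y → ε: FIRST \ {ε} = { } — this is the only nullable alternative, skip
  Y → T Y: FIRST \ {ε} = { ')' } — disjoint from FOLLOW(Y)

D, T, X have no nullable alternative, so no FIRST/FOLLOW check is needed there.

No FIRST/FOLLOW conflicts found.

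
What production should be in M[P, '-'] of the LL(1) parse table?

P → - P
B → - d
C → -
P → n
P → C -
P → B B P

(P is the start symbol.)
P → - P, P → C -, P → B B P

To find M[P, '-'], we find productions for P where '-' is in the predict set (PREDICT(N → α) = (FIRST(α) \ {ε}) ∪ (FOLLOW(N) if α ⇒* ε)).

Relevant sets:
  FIRST(C) = { '-' }
  FIRST(B) = { '-' }

P → - P: PREDICT = { '-' }
  '-' is in predict set, so this production goes in M[P, '-']
P → n: PREDICT = { 'n' }
P → C -: PREDICT = { '-' }
  '-' is in predict set, so this production goes in M[P, '-']
P → B B P: PREDICT = { '-' }
  '-' is in predict set, so this production goes in M[P, '-']

M[P, '-'] = P → - P, P → C -, P → B B P  (a multiply-defined cell — the grammar is not LL(1))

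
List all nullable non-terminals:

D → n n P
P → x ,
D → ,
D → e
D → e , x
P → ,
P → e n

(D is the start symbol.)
None

There are no ε-productions, so no non-terminal can derive ε.
No non-terminals are nullable.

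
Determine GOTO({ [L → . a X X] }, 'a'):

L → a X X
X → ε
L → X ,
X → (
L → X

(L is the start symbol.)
{ [L → a . X X], [X → . (], [X → .] }

GOTO(I, 'a') = CLOSURE({ [A → αX.β] : [A → α.Xβ] ∈ I, X = 'a' })

Items with dot before 'a', with the dot advanced:
  [L → . a X X] → [L → a . X X]
Closure of the advanced items:
  [L → a . X X] has the dot before X: add [X → .], [X → . (]

GOTO = { [L → a . X X], [X → . (], [X → .] }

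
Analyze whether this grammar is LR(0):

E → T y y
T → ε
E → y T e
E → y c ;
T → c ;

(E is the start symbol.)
A grammar is LR(0) if no state in the canonical LR(0) collection has:
  - both a shift item (dot before a terminal) and a complete item (shift-reduce conflict), or
  - two or more complete items (reduce-reduce conflict; the accept item [E' → E .] counts as a complete item here).

Augment with E' → E and build the canonical LR(0) collection (I0 = CLOSURE({[E' → . E]}), then GOTO on every symbol after a dot until no new states appear). It has 12 states:
  I0: { [E → . T y y], [E → . y T e], [E → . y c ;], [E' → . E], [T → . c ;], [T → .] }  — shift, reduce
  I1: { [E' → E .] }  — accept
  I2: { [E → T . y y] }  — shift
  I3: { [T → c . ;] }  — shift
  I4: { [E → y . T e], [E → y . c ;], [T → . c ;], [T → .] }  — shift, reduce
  I5: { [E → y T . e] }  — shift
  I6: { [E → y c . ;], [T → c . ;] }  — shift
  I7: { [E → y c ; .], [T → c ; .] }  — 2 reduces
  I8: { [E → y T e .] }  — reduce
  I9: { [T → c ; .] }  — reduce
  I10: { [E → T y . y] }  — shift
  I11: { [E → T y y .] }  — reduce

Conflict in state I0:
  Shift-reduce conflict between [T → .] and [E → . y T e]
So the grammar is NOT LR(0).

Answer: No. Shift-reduce conflict between [T → .] and [E → . y T e]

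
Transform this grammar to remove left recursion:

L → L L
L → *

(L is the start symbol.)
L is directly left-recursive. The standard transformation for
  A → A α₁ | ... | A α_m | β₁ | ... | β_n
is
  A  → β₁ A' | ... | β_n A'
  A' → α₁ A' | ... | α_m A' | ε

L → * becomes L → * L'
L → L L becomes L' → L L'
Add L' → ε

Resulting grammar:
L → * L'
L' → L L'
L' → ε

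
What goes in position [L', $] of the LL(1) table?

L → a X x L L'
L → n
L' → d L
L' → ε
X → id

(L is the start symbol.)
L' → ε

To find M[L', $], we find productions for L' where $ is in the predict set (PREDICT(N → α) = (FIRST(α) \ {ε}) ∪ (FOLLOW(N) if α ⇒* ε)).

Relevant sets:
  FOLLOW(L') = { $, 'd' }

L' → d L: PREDICT = { 'd' }
L' → ε: PREDICT = { $, 'd' }
  $ is in predict set, so this production goes in M[L', $]

M[L', $] = L' → ε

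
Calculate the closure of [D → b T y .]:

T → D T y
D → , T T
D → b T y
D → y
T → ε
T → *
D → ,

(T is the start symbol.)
Start with: [D → b T y .]
The dot is at the end, so nothing is added.

CLOSURE = { [D → b T y .] }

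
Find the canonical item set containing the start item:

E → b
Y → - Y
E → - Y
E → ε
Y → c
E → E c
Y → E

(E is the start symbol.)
First, augment the grammar with E' → E
I₀ = CLOSURE({ [E' → . E] }):
  [E' → . E] has the dot before E: add [E → . b], [E → . - Y], [E → .], [E → . E c]
No further items can be added.

I₀ = { [E → . - Y], [E → . E c], [E → . b], [E → .], [E' → . E] }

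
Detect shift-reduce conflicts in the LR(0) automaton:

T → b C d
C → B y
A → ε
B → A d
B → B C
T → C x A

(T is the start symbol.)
Yes — I0: [A → .] vs [T → . b C d]; I2: [A → .] vs [C → B . y]

Augment with T' → T and build the canonical LR(0) collection (I0 = CLOSURE({[T' → . T]}), then GOTO on every symbol after a dot until no new states appear). It has 13 states:
  I0: { [A → .], [B → . A d], [B → . B C], [C → . B y], [T → . C x A], [T → . b C d], [T' → . T] }  — shift, reduce
  I1: { [B → A . d] }  — shift
  I2: { [A → .], [B → . A d], [B → . B C], [B → B . C], [C → . B y], [C → B . y] }  — shift, reduce
  I3: { [T → C . x A] }  — shift
  I4: { [T' → T .] }  — accept
  I5: { [A → .], [B → . A d], [B → . B C], [C → . B y], [T → b . C d] }  — reduce
  I6: { [T → b C . d] }  — shift
  I7: { [T → b C d .] }  — reduce
  I8: { [A → .], [T → C x . A] }  — reduce
  I9: { [T → C x A .] }  — reduce
  I10: { [B → B C .] }  — reduce
  I11: { [C → B y .] }  — reduce
  I12: { [B → A d .] }  — reduce

I0 contains reduce item [A → .] and shift item [T → . b C d] — shift-reduce conflict.
I2 contains reduce item [A → .] and shift item [C → B . y] — shift-reduce conflict.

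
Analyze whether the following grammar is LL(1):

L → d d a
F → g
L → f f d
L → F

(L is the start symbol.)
A grammar is LL(1) if for each non-terminal N with multiple productions, the predict sets of those productions are pairwise disjoint, where PREDICT(N → α) = (FIRST(α) \ {ε}) ∪ (FOLLOW(N) if α ⇒* ε).

Relevant sets:
  FIRST(F) = { 'g' }

For L:
  PREDICT(L → d d a) = { 'd' }
  PREDICT(L → f f d) = { 'f' }
  PREDICT(L → F) = { 'g' }
F has a single production, so nothing to check there.

All predict sets are disjoint. The grammar IS LL(1).

Answer: Yes, the grammar is LL(1).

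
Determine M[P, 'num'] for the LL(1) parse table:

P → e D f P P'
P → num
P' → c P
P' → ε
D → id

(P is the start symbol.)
To find M[P, 'num'], we find productions for P where 'num' is in the predict set (PREDICT(N → α) = (FIRST(α) \ {ε}) ∪ (FOLLOW(N) if α ⇒* ε)).

P → e D f P P': PREDICT = { 'e' }
P → num: PREDICT = { 'num' }
  'num' is in predict set, so this production goes in M[P, 'num']

M[P, 'num'] = P → num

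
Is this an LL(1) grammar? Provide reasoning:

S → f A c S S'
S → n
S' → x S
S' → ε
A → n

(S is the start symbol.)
No. Predict set conflict for S': { 'x' }

A grammar is LL(1) if for each non-terminal N with multiple productions, the predict sets of those productions are pairwise disjoint, where PREDICT(N → α) = (FIRST(α) \ {ε}) ∪ (FOLLOW(N) if α ⇒* ε).

Relevant sets:
  FOLLOW(S') = { $, 'x' }

For S:
  PREDICT(S → f A c S S') = { 'f' }
  PREDICT(S → n) = { 'n' }
For S':
  PREDICT(S' → x S) = { 'x' }
  PREDICT(S' → ε) = { $, 'x' }
A has a single production, so nothing to check there.

Conflict found: Predict set conflict for S': { 'x' }
The grammar is NOT LL(1).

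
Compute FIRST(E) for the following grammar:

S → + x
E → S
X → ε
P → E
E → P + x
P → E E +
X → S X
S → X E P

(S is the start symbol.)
{ '+' }

To compute FIRST(E), examine every production with E on the left-hand side, reading each right-hand side left to right until a non-nullable symbol is reached.

FIRST sets of the other non-terminals involved (by the same procedure, iterated to a fixed point):
  FIRST(S) = { '+' }
  FIRST(P) = { '+' }

From E → S:
  - S is a non-terminal: add FIRST(S) \ {ε} = { '+' }
    S is not nullable, so stop
From E → P + x:
  - P is a non-terminal: add FIRST(P) \ {ε} = { '+' }
    P is not nullable, so stop

Collecting: FIRST(E) = { '+' }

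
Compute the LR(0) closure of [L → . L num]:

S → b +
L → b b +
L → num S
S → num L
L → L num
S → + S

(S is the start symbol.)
{ [L → . L num], [L → . b b +], [L → . num S] }

To compute CLOSURE, for each item [A → α.Bβ] where B is a non-terminal, add [B → .γ] for all productions B → γ; repeat for the newly added items until nothing changes.

Start with: [L → . L num]
  [L → . L num] has the dot before L: add [L → . b b +], [L → . num S]
No further items can be added.

CLOSURE = { [L → . L num], [L → . b b +], [L → . num S] }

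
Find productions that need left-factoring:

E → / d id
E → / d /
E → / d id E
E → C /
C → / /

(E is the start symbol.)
Left-factoring is needed when two productions for the same non-terminal
share a common prefix on the right-hand side.

Productions for E:
  E → / d id
  E → / d /
  E → / d id E
  E → C /

Found common prefix '/ d' in productions for E

Answer: Yes, E has productions with common prefix '/ d'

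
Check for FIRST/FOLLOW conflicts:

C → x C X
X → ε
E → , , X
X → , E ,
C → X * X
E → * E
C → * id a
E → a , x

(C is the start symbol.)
A FIRST/FOLLOW conflict occurs when a non-terminal N has a nullable alternative N → β (β ⇒* ε) and another alternative N → α with FIRST(α) ∩ FOLLOW(N) ≠ ∅: on such a lookahead the parser cannot decide between expanding α and letting N vanish via β.

Nullable non-terminals: X.

X: nullable alternative(s) X → ε; FOLLOW(X) = { $, '*', ',' }
  X → ε: FIRST \ {ε} = { } — this is the only nullable alternative, skip
  X → , E ,: FIRST \ {ε} = { ',' } — overlaps FOLLOW(X) on { ',' }: CONFLICT

C, E have no nullable alternative, so no FIRST/FOLLOW check is needed there.

So the grammar has 1 FIRST/FOLLOW conflict (marked CONFLICT above).

Answer: Yes. X → ',' E ',' with FOLLOW(X) on { ',' }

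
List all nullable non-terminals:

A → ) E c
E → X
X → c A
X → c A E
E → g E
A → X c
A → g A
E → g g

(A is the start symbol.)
A non-terminal is nullable if it can derive ε (the empty string): either it has an ε-production, or it has a production whose right-hand side consists entirely of nullable non-terminals.

There are no ε-productions, so no non-terminal can derive ε.
No non-terminals are nullable.

Answer: None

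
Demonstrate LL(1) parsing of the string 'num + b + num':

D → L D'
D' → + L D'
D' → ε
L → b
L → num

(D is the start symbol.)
Stack is shown with the top on the left.

Stack     Input            Action
---------------------------------
D $       num + b + num $  output D → L D'
L D' $    num + b + num $  output L → num
num D' $  num + b + num $  match 'num'
D' $      + b + num $      output D' → + L D'
+ L D' $  + b + num $      match '+'
L D' $    b + num $        output L → b
b D' $    b + num $        match 'b'
D' $      + num $          output D' → + L D'
+ L D' $  + num $          match '+'
L D' $    num $            output L → num
num D' $  num $            match 'num'
D' $      $                output D' → ε
$         $                accept

The string is accepted.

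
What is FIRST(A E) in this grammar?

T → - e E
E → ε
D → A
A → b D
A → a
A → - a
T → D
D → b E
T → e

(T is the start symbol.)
FIRST sets of the non-terminals involved (from the grammar, by fixed-point iteration):
  FIRST(A) = { '-', 'a', 'b' }

To compute FIRST(A E), process the symbols left to right:
Symbol A is a non-terminal. Add FIRST(A) \ {ε} = { '-', 'a', 'b' }
A is not nullable (ε ∉ FIRST(A)), so stop here.
FIRST(A E) = { '-', 'a', 'b' }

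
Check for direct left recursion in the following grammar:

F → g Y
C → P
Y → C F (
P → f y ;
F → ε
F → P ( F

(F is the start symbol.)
No direct left recursion

Direct left recursion occurs when N → N α for some non-terminal N (the right-hand side begins with the left-hand side itself).

F → g Y: starts with g
C → P: starts with P
Y → C F (: starts with C
P → f y ;: starts with f
F → ε: starts with ε
F → P ( F: starts with P

No direct left recursion found.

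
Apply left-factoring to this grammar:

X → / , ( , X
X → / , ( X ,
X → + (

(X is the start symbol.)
X → / , ( X'
X' → , X
X' → X ,
X → + (

Left-factoring transforms A → αβ₁ | αβ₂ into A → αA' and A' → β₁ | β₂
(α is the longest common prefix among the alternatives). Repeat until
no nonterminal has two alternatives with a common prefix.

Round 1: X has alternatives sharing prefix '/ , ('. Introduce X': X → / , ( X'
  Add: X' → , X
  Add: X' → X ,

No remaining common prefixes — done.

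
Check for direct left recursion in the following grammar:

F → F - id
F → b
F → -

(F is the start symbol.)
F → F - id: LEFT RECURSIVE (starts with F)
F → b: starts with b
F → -: starts with '-'

The grammar has direct left recursion on: F.

Answer: Yes, F is left-recursive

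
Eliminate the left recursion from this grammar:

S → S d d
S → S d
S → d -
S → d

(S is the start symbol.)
S → d - S'
S → d S'
S' → d d S'
S' → d S'
S' → ε

S is directly left-recursive. The standard transformation for
  A → A α₁ | ... | A α_m | β₁ | ... | β_n
is
  A  → β₁ A' | ... | β_n A'
  A' → α₁ A' | ... | α_m A' | ε

S → d - becomes S → d - S'
S → d becomes S → d S'
S → S d d becomes S' → d d S'
S → S d becomes S' → d S'
Add S' → ε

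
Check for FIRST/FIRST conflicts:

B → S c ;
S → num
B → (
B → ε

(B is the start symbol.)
No FIRST/FIRST conflicts.

FIRST sets of the non-terminals at (or reachable through a nullable prefix from) the front of some alternative:
  FIRST(S) = { 'num' }

Productions for B:
  B → S c ;: FIRST = { 'num' }
  B → (: FIRST = { '(' }
  B → ε: FIRST = { ε }
S has only one production, so no FIRST/FIRST conflict is possible there.

All alternatives of each non-terminal have pairwise disjoint FIRST sets.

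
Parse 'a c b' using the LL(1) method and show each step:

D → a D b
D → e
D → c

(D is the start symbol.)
LL(1) parsing maintains a stack (initially the start symbol over $) and the input. At each step: if the stack top is a terminal, match it against the current input token; if it is a non-terminal N, replace it with the RHS of M[N, lookahead] (the unique production whose predict set contains the lookahead).

Stack is shown with the top on the left.

Stack    Input    Action
------------------------
D $      a c b $  output D → a D b
a D b $  a c b $  match 'a'
D b $    c b $    output D → c
c b $    c b $    match 'c'
b $      b $      match 'b'
$        $        accept

The string is accepted.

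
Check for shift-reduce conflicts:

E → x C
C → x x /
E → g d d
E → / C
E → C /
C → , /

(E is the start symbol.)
A shift-reduce conflict occurs when an LR(0) state has both:
  - a complete (reduce) item [A → α .] (dot at the end), and
  - a shift item [B → β . c γ] (dot before a terminal).

Augment with E' → E and build the canonical LR(0) collection (I0 = CLOSURE({[E' → . E]}), then GOTO on every symbol after a dot until no new states appear). It has 17 states:
  I0: { [C → . , /], [C → . x x /], [E → . / C], [E → . C /], [E → . g d d], [E → . x C], [E' → . E] }  — shift
  I1: { [C → , . /] }  — shift
  I2: { [C → . , /], [C → . x x /], [E → / . C] }  — shift
  I3: { [E → C . /] }  — shift
  I4: { [E' → E .] }  — accept
  I5: { [E → g . d d] }  — shift
  I6: { [C → . , /], [C → . x x /], [C → x . x /], [E → x . C] }  — shift
  I7: { [E → x C .] }  — reduce
  I8: { [C → x . x /], [C → x x . /] }  — shift
  I9: { [C → x x / .] }  — reduce
  I10: { [C → x x . /] }  — shift
  I11: { [E → g d . d] }  — shift
  I12: { [E → g d d .] }  — reduce
  I13: { [E → C / .] }  — reduce
  I14: { [E → / C .] }  — reduce
  I15: { [C → x . x /] }  — shift
  I16: { [C → , / .] }  — reduce

No state contains both a complete item and a shift item.

Answer: No shift-reduce conflicts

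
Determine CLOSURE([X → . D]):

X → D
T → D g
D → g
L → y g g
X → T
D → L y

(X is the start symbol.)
Start with: [X → . D]
  [X → . D] has the dot before D: add [D → . g], [D → . L y]
  [D → . L y] has the dot before L: add [L → . y g g]
No further items can be added.

CLOSURE = { [D → . L y], [D → . g], [L → . y g g], [X → . D] }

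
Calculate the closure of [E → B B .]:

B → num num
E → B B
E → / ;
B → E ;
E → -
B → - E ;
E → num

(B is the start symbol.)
To compute CLOSURE, for each item [A → α.Bβ] where B is a non-terminal, add [B → .γ] for all productions B → γ; repeat for the newly added items until nothing changes.

Start with: [E → B B .]
The dot is at the end, so nothing is added.

CLOSURE = { [E → B B .] }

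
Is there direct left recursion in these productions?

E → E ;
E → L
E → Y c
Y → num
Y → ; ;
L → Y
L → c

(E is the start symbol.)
Yes, E is left-recursive

Direct left recursion occurs when N → N α for some non-terminal N (the right-hand side begins with the left-hand side itself).

E → E ;: LEFT RECURSIVE (starts with E)
E → L: starts with L
E → Y c: starts with Y
Y → num: starts with num
Y → ; ;: starts with ';'
L → Y: starts with Y
L → c: starts with c

The grammar has direct left recursion on: E.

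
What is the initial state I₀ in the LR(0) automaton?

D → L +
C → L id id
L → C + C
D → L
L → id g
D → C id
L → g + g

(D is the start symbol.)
First, augment the grammar with D' → D
I₀ = CLOSURE({ [D' → . D] }):
  [D' → . D] has the dot before D: add [D → . L +], [D → . L], [D → . C id]
  [D → . L +] has the dot before L: add [L → . C + C], [L → . id g], [L → . g + g]
  [D → . C id] has the dot before C: add [C → . L id id]
No further items can be added.

I₀ = { [C → . L id id], [D → . C id], [D → . L +], [D → . L], [D' → . D], [L → . C + C], [L → . g + g], [L → . id g] }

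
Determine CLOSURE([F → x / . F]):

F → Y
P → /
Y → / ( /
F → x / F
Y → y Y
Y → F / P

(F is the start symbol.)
{ [F → . Y], [F → . x / F], [F → x / . F], [Y → . / ( /], [Y → . F / P], [Y → . y Y] }

To compute CLOSURE, for each item [A → α.Bβ] where B is a non-terminal, add [B → .γ] for all productions B → γ; repeat for the newly added items until nothing changes.

Start with: [F → x / . F]
  [F → x / . F] has the dot before F: add [F → . Y], [F → . x / F]
  [F → . Y] has the dot before Y: add [Y → . / ( /], [Y → . y Y], [Y → . F / P]
No further items can be added.

CLOSURE = { [F → . Y], [F → . x / F], [F → x / . F], [Y → . / ( /], [Y → . F / P], [Y → . y Y] }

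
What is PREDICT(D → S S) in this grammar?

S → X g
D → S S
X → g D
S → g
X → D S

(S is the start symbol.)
PREDICT(D → S S) = (FIRST(RHS) \ {ε}) ∪ (FOLLOW(D) if ε ∈ FIRST(RHS), i.e. RHS ⇒* ε)
FIRST(S) = { 'g' }
FIRST(S S) = { 'g' }
ε ∉ FIRST(S S), so FOLLOW(D) is not added.
PREDICT(D → S S) = { 'g' }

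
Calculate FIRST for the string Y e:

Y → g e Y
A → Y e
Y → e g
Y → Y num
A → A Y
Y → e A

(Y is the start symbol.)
FIRST sets of the non-terminals involved (from the grammar, by fixed-point iteration):
  FIRST(Y) = { 'e', 'g' }

To compute FIRST(Y e), process the symbols left to right:
Symbol Y is a non-terminal. Add FIRST(Y) \ {ε} = { 'e', 'g' }
Y is not nullable (ε ∉ FIRST(Y)), so stop here.
FIRST(Y e) = { 'e', 'g' }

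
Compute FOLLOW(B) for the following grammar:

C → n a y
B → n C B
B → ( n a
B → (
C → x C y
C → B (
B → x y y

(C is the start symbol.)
{ '(' }

To compute FOLLOW(B), find every occurrence of B on a right-hand side N → α B β: add FIRST(β) \ {ε}, and if β is empty or nullable also add FOLLOW(N). Iterate to a fixed point.

In B → n C B: B is at the end; this adds FOLLOW(B) to itself — nothing new
In C → B (: B is followed by '(', add FIRST('(') \ {ε} = { '(' }

Taking the union: FOLLOW(B) = { '(' }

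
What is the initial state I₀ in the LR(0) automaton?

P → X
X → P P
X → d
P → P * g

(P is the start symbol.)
First, augment the grammar with P' → P
I₀ = CLOSURE({ [P' → . P] }):
  [P' → . P] has the dot before P: add [P → . X], [P → . P * g]
  [P → . X] has the dot before X: add [X → . P P], [X → . d]
No further items can be added.

I₀ = { [P → . P * g], [P → . X], [P' → . P], [X → . P P], [X → . d] }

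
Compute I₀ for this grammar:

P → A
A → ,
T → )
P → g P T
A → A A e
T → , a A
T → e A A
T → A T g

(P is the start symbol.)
{ [A → . ,], [A → . A A e], [P → . A], [P → . g P T], [P' → . P] }

First, augment the grammar with P' → P
I₀ = CLOSURE({ [P' → . P] }):
  [P' → . P] has the dot before P: add [P → . A], [P → . g P T]
  [P → . A] has the dot before A: add [A → . ,], [A → . A A e]
No further items can be added.

I₀ = { [A → . ,], [A → . A A e], [P → . A], [P → . g P T], [P' → . P] }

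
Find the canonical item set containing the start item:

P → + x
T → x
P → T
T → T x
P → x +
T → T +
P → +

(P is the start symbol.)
First, augment the grammar with P' → P
I₀ = CLOSURE({ [P' → . P] }):
  [P' → . P] has the dot before P: add [P → . + x], [P → . T], [P → . x +], [P → . +]
  [P → . T] has the dot before T: add [T → . x], [T → . T x], [T → . T +]
No further items can be added.

I₀ = { [P → . + x], [P → . +], [P → . T], [P → . x +], [P' → . P], [T → . T +], [T → . T x], [T → . x] }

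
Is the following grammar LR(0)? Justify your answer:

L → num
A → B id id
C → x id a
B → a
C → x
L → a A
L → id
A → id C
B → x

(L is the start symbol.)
No. Shift-reduce conflict between [C → x .] and [C → x . id a]

A grammar is LR(0) if no state in the canonical LR(0) collection has:
  - both a shift item (dot before a terminal) and a complete item (shift-reduce conflict), or
  - two or more complete items (reduce-reduce conflict; the accept item [L' → L .] counts as a complete item here).

Augment with L' → L and build the canonical LR(0) collection (I0 = CLOSURE({[L' → . L]}), then GOTO on every symbol after a dot until no new states appear). It has 16 states:
  I0: { [L → . a A], [L → . id], [L → . num], [L' → . L] }  — shift
  I1: { [L' → L .] }  — accept
  I2: { [A → . B id id], [A → . id C], [B → . a], [B → . x], [L → a . A] }  — shift
  I3: { [L → id .] }  — reduce
  I4: { [L → num .] }  — reduce
  I5: { [L → a A .] }  — reduce
  I6: { [A → B . id id] }  — shift
  I7: { [B → a .] }  — reduce
  I8: { [A → id . C], [C → . x id a], [C → . x] }  — shift
  I9: { [B → x .] }  — reduce
  I10: { [A → id C .] }  — reduce
  I11: { [C → x . id a], [C → x .] }  — shift, reduce
  I12: { [C → x id . a] }  — shift
  I13: { [C → x id a .] }  — reduce
  I14: { [A → B id . id] }  — shift
  I15: { [A → B id id .] }  — reduce

Conflict in state I11:
  Shift-reduce conflict between [C → x .] and [C → x . id a]
So the grammar is NOT LR(0).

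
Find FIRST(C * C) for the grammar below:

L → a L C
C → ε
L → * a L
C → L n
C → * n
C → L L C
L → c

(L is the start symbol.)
{ '*', 'a', 'c' }

FIRST sets of the non-terminals involved (from the grammar, by fixed-point iteration):
  FIRST(C) = { '*', 'a', 'c', ε }

To compute FIRST(C * C), process the symbols left to right:
Symbol C is a non-terminal. Add FIRST(C) \ {ε} = { '*', 'a', 'c' }
C is nullable (ε ∈ FIRST(C)), continue to the next symbol.
Symbol * is a terminal. Add '*' and stop.
FIRST(C * C) = { '*', 'a', 'c' }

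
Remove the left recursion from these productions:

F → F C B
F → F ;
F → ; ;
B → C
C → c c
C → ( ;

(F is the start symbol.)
F is directly left-recursive. The standard transformation for
  A → A α₁ | ... | A α_m | β₁ | ... | β_n
is
  A  → β₁ A' | ... | β_n A'
  A' → α₁ A' | ... | α_m A' | ε

F → ; ; becomes F → ; ; F'
F → F C B becomes F' → C B F'
F → F ; becomes F' → ; F'
Add F' → ε

Productions for other non-terminals are unchanged:
  B → C
  C → c c
  C → ( ;

Resulting grammar:
F → ; ; F'
F' → C B F'
F' → ; F'
F' → ε
B → C
C → c c
C → ( ;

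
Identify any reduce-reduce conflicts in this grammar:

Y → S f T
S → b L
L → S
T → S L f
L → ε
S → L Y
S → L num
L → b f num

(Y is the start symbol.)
Yes — I5: [L → .] vs [S → b L .]; I12: [L → .] vs [L → S .]

Augment with Y' → Y and build the canonical LR(0) collection (I0 = CLOSURE({[Y' → . Y]}), then GOTO on every symbol after a dot until no new states appear). It has 16 states:
  I0: { [L → . S], [L → . b f num], [L → .], [S → . L Y], [S → . L num], [S → . b L], [Y → . S f T], [Y' → . Y] }  — shift, reduce
  I1: { [L → . S], [L → . b f num], [L → .], [S → . L Y], [S → . L num], [S → . b L], [S → L . Y], [S → L . num], [Y → . S f T] }  — shift, reduce
  I2: { [L → S .], [Y → S . f T] }  — shift, reduce
  I3: { [Y' → Y .] }  — accept
  I4: { [L → . S], [L → . b f num], [L → .], [L → b . f num], [S → . L Y], [S → . L num], [S → . b L], [S → b . L] }  — shift, reduce
  I5: { [L → . S], [L → . b f num], [L → .], [S → . L Y], [S → . L num], [S → . b L], [S → L . Y], [S → L . num], [S → b L .], [Y → . S f T] }  — shift, 2 reduces
  I6: { [L → S .] }  — reduce
  I7: { [L → b f . num] }  — shift
  I8: { [L → b f num .] }  — reduce
  I9: { [S → L Y .] }  — reduce
  I10: { [S → L num .] }  — reduce
  I11: { [L → . S], [L → . b f num], [L → .], [S → . L Y], [S → . L num], [S → . b L], [T → . S L f], [Y → S f . T] }  — shift, reduce
  I12: { [L → . S], [L → . b f num], [L → .], [L → S .], [S → . L Y], [S → . L num], [S → . b L], [T → S . L f] }  — shift, 2 reduces
  I13: { [Y → S f T .] }  — reduce
  I14: { [L → . S], [L → . b f num], [L → .], [S → . L Y], [S → . L num], [S → . b L], [S → L . Y], [S → L . num], [T → S L . f], [Y → . S f T] }  — shift, reduce
  I15: { [T → S L f .] }  — reduce

I5 contains complete items [L → .], [S → b L .] — reduce-reduce conflict.
I12 contains complete items [L → .], [L → S .] — reduce-reduce conflict.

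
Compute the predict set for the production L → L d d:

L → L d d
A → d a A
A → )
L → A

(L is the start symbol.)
PREDICT(L → L d d) = (FIRST(RHS) \ {ε}) ∪ (FOLLOW(L) if ε ∈ FIRST(RHS), i.e. RHS ⇒* ε)
FIRST(L) = { ')', 'd' }
FIRST(L d d) = { ')', 'd' }
ε ∉ FIRST(L d d), so FOLLOW(L) is not added.
PREDICT(L → L d d) = { ')', 'd' }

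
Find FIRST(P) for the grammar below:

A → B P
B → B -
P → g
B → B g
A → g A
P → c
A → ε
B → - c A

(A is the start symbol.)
{ 'c', 'g' }

To compute FIRST(P), examine every production with P on the left-hand side, reading each right-hand side left to right until a non-nullable symbol is reached.

From P → g:
  - g is a terminal: add 'g' and stop
From P → c:
  - c is a terminal: add 'c' and stop

Collecting: FIRST(P) = { 'c', 'g' }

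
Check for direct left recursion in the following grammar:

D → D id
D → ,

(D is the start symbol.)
Yes, D is left-recursive

D → D id: LEFT RECURSIVE (starts with D)
D → ,: starts with ','

The grammar has direct left recursion on: D.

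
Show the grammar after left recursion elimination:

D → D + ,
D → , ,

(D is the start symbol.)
D → , , D'
D' → + , D'
D' → ε

D is directly left-recursive. The standard transformation for
  A → A α₁ | ... | A α_m | β₁ | ... | β_n
is
  A  → β₁ A' | ... | β_n A'
  A' → α₁ A' | ... | α_m A' | ε

D → , , becomes D → , , D'
D → D + , becomes D' → + , D'
Add D' → ε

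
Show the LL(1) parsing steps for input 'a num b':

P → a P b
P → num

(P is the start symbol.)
Stack is shown with the top on the left.

Stack    Input      Action
--------------------------
P $      a num b $  output P → a P b
a P b $  a num b $  match 'a'
P b $    num b $    output P → num
num b $  num b $    match 'num'
b $      b $        match 'b'
$        $          accept

The string is accepted.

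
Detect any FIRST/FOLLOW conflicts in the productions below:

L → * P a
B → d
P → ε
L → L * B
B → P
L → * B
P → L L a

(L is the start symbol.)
A FIRST/FOLLOW conflict occurs when a non-terminal N has a nullable alternative N → β (β ⇒* ε) and another alternative N → α with FIRST(α) ∩ FOLLOW(N) ≠ ∅: on such a lookahead the parser cannot decide between expanding α and letting N vanish via β.

Nullable non-terminals: B, P.
FIRST sets used below: FIRST(P) = { '*', ε }, FIRST(L) = { '*' }

B: nullable alternative(s) B → P; FOLLOW(B) = { $, '*', 'a' }
  B → d: FIRST \ {ε} = { 'd' } — disjoint from FOLLOW(B)
  B → P: FIRST \ {ε} = { '*' } — this is the only nullable alternative, skip

P: nullable alternative(s) P → ε; FOLLOW(P) = { $, '*', 'a' }
  P → ε: FIRST \ {ε} = { } — this is the only nullable alternative, skip
  P → L L a: FIRST \ {ε} = { '*' } — overlaps FOLLOW(P) on { '*' }: CONFLICT

L has no nullable alternative, so no FIRST/FOLLOW check is needed there.

So the grammar has 1 FIRST/FOLLOW conflict (marked CONFLICT above).

Answer: Yes. P → L L a with FOLLOW(P) on { '*' }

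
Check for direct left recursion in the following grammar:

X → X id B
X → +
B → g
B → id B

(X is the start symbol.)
Yes, X is left-recursive

X → X id B: LEFT RECURSIVE (starts with X)
X → +: starts with '+'
B → g: starts with g
B → id B: starts with id

The grammar has direct left recursion on: X.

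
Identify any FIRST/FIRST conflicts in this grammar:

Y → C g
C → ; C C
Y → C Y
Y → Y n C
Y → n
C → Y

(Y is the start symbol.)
A FIRST/FIRST conflict occurs when two productions N → α and N → β for the same non-terminal have FIRST(α) ∩ FIRST(β) ≠ ∅ (with ε ∈ FIRST of a nullable right-hand side, so two nullable alternatives also conflict).

FIRST sets of the non-terminals at (or reachable through a nullable prefix from) the front of some alternative:
  FIRST(C) = { ';', 'n' }
  FIRST(Y) = { ';', 'n' }

Productions for Y:
  Y → C g: FIRST = { ';', 'n' }
  Y → C Y: FIRST = { ';', 'n' }
  Y → Y n C: FIRST = { ';', 'n' }
  Y → n: FIRST = { 'n' }
Productions for C:
  C → ; C C: FIRST = { ';' }
  C → Y: FIRST = { ';', 'n' }

Conflict for Y: Y → C g and Y → C Y
  Overlap: { ';', 'n' }
Conflict for Y: Y → C g and Y → Y n C
  Overlap: { ';', 'n' }
Conflict for Y: Y → C g and Y → n
  Overlap: { 'n' }
Conflict for Y: Y → C Y and Y → Y n C
  Overlap: { ';', 'n' }
Conflict for Y: Y → C Y and Y → n
  Overlap: { 'n' }
Conflict for Y: Y → Y n C and Y → n
  Overlap: { 'n' }
Conflict for C: C → ; C C and C → Y
  Overlap: { ';' }

Answer: Yes. Y → C g / Y → C Y on { ';', 'n' }; Y → C g / Y → Y n C on { ';', 'n' }; Y → C g / Y → n on { 'n' }; Y → C Y / Y → Y n C on { ';', 'n' }; Y → C Y / Y → n on { 'n' }; Y → Y n C / Y → n on { 'n' }; C → ';' C C / C → Y on { ';' }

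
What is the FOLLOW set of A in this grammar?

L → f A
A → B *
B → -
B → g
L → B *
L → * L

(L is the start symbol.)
{ $ }

In L → f A: A is at the end, add FOLLOW(L)

The FOLLOW sets referred to above (computed the same way, to a fixed point):
  FOLLOW(L) = { $ }

Taking the union: FOLLOW(A) = { $ }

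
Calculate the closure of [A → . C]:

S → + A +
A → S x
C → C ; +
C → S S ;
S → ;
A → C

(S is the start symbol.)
To compute CLOSURE, for each item [A → α.Bβ] where B is a non-terminal, add [B → .γ] for all productions B → γ; repeat for the newly added items until nothing changes.

Start with: [A → . C]
  [A → . C] has the dot before C: add [C → . C ; +], [C → . S S ;]
  [C → . S S ;] has the dot before S: add [S → . + A +], [S → . ;]
No further items can be added.

CLOSURE = { [A → . C], [C → . C ; +], [C → . S S ;], [S → . + A +], [S → . ;] }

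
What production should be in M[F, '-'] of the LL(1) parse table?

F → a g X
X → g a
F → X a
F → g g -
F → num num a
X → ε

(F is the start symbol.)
To find M[F, '-'], we find productions for F where '-' is in the predict set (PREDICT(N → α) = (FIRST(α) \ {ε}) ∪ (FOLLOW(N) if α ⇒* ε)).

Relevant sets:
  FIRST(X) = { 'g', ε }

F → a g X: PREDICT = { 'a' }
F → X a: PREDICT = { 'a', 'g' }
F → g g -: PREDICT = { 'g' }
F → num num a: PREDICT = { 'num' }

M[F, '-'] is empty (no production applies)

Answer: Empty (error entry)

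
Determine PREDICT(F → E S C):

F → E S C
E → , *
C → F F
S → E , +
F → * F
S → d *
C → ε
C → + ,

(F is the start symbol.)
{ ',' }

PREDICT(F → E S C) = (FIRST(RHS) \ {ε}) ∪ (FOLLOW(F) if ε ∈ FIRST(RHS), i.e. RHS ⇒* ε)
FIRST(E) = { ',' }
FIRST(E S C) = { ',' }
ε ∉ FIRST(E S C), so FOLLOW(F) is not added.
PREDICT(F → E S C) = { ',' }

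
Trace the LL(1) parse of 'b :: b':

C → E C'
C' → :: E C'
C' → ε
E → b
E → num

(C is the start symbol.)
Stack is shown with the top on the left.

Stack      Input     Action
---------------------------
C $        b :: b $  output C → E C'
E C' $     b :: b $  output E → b
b C' $     b :: b $  match 'b'
C' $       :: b $    output C' → :: E C'
:: E C' $  :: b $    match '::'
E C' $     b $       output E → b
b C' $     b $       match 'b'
C' $       $         output C' → ε
$          $         accept

The string is accepted.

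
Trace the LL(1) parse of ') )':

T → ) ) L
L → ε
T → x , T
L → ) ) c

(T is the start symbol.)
Stack is shown with the top on the left.

Stack    Input  Action
----------------------
T $      ) ) $  output T → ) ) L
) ) L $  ) ) $  match ')'
) L $    ) $    match ')'
L $      $      output L → ε
$        $      accept

The string is accepted.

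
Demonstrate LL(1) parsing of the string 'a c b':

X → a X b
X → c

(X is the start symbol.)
Stack is shown with the top on the left.

Stack    Input    Action
------------------------
X $      a c b $  output X → a X b
a X b $  a c b $  match 'a'
X b $    c b $    output X → c
c b $    c b $    match 'c'
b $      b $      match 'b'
$        $        accept

The string is accepted.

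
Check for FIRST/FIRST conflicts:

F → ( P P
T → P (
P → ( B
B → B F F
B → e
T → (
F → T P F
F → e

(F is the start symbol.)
FIRST sets of the non-terminals at (or reachable through a nullable prefix from) the front of some alternative:
  FIRST(T) = { '(' }
  FIRST(P) = { '(' }
  FIRST(B) = { 'e' }

Productions for F:
  F → ( P P: FIRST = { '(' }
  F → T P F: FIRST = { '(' }
  F → e: FIRST = { 'e' }
Productions for T:
  T → P (: FIRST = { '(' }
  T → (: FIRST = { '(' }
Productions for B:
  B → B F F: FIRST = { 'e' }
  B → e: FIRST = { 'e' }
P has only one production, so no FIRST/FIRST conflict is possible there.

Conflict for F: F → ( P P and F → T P F
  Overlap: { '(' }
Conflict for T: T → P ( and T → (
  Overlap: { '(' }
Conflict for B: B → B F F and B → e
  Overlap: { 'e' }

Answer: Yes. F → '(' P P / F → T P F on { '(' }; T → P '(' / T → '(' on { '(' }; B → B F F / B → e on { 'e' }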